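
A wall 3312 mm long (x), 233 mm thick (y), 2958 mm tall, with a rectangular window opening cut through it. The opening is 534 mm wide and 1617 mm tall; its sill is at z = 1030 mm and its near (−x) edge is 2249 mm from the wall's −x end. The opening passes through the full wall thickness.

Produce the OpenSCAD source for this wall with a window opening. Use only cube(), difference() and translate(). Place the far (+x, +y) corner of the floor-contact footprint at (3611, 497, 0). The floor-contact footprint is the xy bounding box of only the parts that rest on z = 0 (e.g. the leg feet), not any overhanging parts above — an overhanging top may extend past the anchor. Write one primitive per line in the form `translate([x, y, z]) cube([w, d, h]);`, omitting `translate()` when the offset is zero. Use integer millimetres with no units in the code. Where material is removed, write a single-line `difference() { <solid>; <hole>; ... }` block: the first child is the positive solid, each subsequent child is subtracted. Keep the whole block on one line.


difference() { translate([299, 264, 0]) cube([3312, 233, 2958]); translate([2548, 264, 1030]) cube([534, 233, 1617]); }


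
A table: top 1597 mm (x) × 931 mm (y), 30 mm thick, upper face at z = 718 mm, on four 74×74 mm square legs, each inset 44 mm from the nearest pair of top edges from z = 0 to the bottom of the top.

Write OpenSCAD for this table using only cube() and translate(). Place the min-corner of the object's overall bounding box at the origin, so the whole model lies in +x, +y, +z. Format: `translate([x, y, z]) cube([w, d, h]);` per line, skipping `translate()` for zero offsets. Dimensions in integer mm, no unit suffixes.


translate([0, 0, 688]) cube([1597, 931, 30]);
translate([44, 44, 0]) cube([74, 74, 688]);
translate([1479, 44, 0]) cube([74, 74, 688]);
translate([44, 813, 0]) cube([74, 74, 688]);
translate([1479, 813, 0]) cube([74, 74, 688]);


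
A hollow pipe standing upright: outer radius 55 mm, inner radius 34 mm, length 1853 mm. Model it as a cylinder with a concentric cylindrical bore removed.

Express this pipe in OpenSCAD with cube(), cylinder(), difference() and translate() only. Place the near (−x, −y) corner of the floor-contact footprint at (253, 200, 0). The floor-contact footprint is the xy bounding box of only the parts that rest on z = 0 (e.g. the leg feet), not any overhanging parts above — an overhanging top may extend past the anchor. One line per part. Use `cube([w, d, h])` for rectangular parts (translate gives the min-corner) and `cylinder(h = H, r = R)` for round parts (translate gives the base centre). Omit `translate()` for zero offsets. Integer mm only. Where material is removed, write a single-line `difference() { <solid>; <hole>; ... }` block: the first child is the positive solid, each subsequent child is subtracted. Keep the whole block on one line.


difference() { translate([308, 255, 0]) cylinder(h = 1853, r = 55); translate([308, 255, 0]) cylinder(h = 1853, r = 34); }


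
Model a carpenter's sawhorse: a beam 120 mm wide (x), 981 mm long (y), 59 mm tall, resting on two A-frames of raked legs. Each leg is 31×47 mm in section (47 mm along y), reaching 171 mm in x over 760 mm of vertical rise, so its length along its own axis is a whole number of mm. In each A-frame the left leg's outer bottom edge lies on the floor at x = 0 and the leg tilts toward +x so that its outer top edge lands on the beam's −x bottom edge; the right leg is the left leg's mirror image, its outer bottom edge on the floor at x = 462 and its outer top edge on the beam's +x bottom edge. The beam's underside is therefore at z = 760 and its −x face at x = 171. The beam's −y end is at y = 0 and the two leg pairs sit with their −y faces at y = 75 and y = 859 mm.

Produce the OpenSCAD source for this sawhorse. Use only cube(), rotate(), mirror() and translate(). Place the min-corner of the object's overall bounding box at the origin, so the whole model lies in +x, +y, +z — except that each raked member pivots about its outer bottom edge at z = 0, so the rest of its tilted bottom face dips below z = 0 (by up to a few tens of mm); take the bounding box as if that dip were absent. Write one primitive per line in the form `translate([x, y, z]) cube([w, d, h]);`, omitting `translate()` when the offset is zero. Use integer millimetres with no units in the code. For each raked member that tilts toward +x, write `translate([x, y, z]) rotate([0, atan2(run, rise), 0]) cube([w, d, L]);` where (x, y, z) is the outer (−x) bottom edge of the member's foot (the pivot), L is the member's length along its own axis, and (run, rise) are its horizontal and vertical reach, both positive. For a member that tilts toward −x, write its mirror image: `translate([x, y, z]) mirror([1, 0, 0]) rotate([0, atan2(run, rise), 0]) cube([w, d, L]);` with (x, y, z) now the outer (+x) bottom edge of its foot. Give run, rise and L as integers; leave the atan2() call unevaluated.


translate([171, 0, 760]) cube([120, 981, 59]);
translate([0, 75, 0]) rotate([0, atan2(171, 760), 0]) cube([31, 47, 779]);
translate([462, 75, 0]) mirror([1, 0, 0]) rotate([0, atan2(171, 760), 0]) cube([31, 47, 779]);
translate([0, 859, 0]) rotate([0, atan2(171, 760), 0]) cube([31, 47, 779]);
translate([462, 859, 0]) mirror([1, 0, 0]) rotate([0, atan2(171, 760), 0]) cube([31, 47, 779]);


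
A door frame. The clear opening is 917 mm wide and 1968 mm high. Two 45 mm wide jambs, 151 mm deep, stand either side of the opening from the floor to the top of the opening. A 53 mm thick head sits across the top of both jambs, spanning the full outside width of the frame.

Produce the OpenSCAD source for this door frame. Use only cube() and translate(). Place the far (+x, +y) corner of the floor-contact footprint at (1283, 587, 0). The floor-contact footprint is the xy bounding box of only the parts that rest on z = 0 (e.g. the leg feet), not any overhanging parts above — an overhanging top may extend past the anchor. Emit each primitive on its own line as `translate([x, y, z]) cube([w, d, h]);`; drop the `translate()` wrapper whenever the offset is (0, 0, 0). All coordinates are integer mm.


translate([276, 436, 0]) cube([45, 151, 1968]);
translate([1238, 436, 0]) cube([45, 151, 1968]);
translate([276, 436, 1968]) cube([1007, 151, 53]);


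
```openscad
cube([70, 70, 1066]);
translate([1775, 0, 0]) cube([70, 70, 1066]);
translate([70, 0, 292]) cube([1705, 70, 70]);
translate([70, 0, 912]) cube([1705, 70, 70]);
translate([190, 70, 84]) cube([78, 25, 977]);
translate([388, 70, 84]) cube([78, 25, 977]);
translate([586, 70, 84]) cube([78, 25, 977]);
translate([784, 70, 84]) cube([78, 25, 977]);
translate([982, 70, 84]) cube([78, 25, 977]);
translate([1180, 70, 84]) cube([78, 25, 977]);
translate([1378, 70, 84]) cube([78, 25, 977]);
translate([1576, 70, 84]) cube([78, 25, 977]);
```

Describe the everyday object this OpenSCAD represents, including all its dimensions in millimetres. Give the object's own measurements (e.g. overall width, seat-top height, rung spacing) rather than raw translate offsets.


A fence section. Two 70×70 mm posts, 1066 mm tall, stand on the floor with a clear span of 1705 mm between their inner faces. Two horizontal rails of 70×70 mm section span the gap between the posts with their undersides at z = 292 mm and z = 912 mm, flush with the posts' −y face. 8 pickets, each 78 mm wide, 25 mm thick and 977 mm tall, are fixed to the +y face of the rails with their bottoms at z = 84 mm, spaced across the span with a 120 mm gap after the −x post and between neighbouring pickets, with 121 mm left before the +x post.


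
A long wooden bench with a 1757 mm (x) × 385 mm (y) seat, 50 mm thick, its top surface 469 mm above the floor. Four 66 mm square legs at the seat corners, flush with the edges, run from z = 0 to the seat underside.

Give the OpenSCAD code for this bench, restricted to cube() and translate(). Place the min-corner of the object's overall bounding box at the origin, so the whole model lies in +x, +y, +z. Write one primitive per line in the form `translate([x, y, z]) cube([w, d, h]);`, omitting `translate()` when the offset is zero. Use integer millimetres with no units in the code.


translate([0, 0, 419]) cube([1757, 385, 50]);
cube([66, 66, 419]);
translate([0, 319, 0]) cube([66, 66, 419]);
translate([1691, 0, 0]) cube([66, 66, 419]);
translate([1691, 319, 0]) cube([66, 66, 419]);


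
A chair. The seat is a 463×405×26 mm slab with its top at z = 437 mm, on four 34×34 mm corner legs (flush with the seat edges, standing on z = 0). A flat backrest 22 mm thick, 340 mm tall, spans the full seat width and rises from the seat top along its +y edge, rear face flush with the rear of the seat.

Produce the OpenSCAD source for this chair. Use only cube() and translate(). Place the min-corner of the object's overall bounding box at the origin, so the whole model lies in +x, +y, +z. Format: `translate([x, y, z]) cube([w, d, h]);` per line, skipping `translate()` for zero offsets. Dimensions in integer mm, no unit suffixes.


translate([0, 0, 411]) cube([463, 405, 26]);
cube([34, 34, 411]);
translate([429, 0, 0]) cube([34, 34, 411]);
translate([0, 371, 0]) cube([34, 34, 411]);
translate([429, 371, 0]) cube([34, 34, 411]);
translate([0, 383, 437]) cube([463, 22, 340]);


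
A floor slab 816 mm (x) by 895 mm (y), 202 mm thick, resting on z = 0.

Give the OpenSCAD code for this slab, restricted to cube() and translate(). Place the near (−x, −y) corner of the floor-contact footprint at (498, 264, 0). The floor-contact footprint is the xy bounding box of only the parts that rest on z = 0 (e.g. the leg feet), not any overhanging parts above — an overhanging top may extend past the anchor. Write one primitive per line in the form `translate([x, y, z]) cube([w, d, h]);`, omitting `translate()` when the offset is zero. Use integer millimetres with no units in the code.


translate([498, 264, 0]) cube([816, 895, 202]);


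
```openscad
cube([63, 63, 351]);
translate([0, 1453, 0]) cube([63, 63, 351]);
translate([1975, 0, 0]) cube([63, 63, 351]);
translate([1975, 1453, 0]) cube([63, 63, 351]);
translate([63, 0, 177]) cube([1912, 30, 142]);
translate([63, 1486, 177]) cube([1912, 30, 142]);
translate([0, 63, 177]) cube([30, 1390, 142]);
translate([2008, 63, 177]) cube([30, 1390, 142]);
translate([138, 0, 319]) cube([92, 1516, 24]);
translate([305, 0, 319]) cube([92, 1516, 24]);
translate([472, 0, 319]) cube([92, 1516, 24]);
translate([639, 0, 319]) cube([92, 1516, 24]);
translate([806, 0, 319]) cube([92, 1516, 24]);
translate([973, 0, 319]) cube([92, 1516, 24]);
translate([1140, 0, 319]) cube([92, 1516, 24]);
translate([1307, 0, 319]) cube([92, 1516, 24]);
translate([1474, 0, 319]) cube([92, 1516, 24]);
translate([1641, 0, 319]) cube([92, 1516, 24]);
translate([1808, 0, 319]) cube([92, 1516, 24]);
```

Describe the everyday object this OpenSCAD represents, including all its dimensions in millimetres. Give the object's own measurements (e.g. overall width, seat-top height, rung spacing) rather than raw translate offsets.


A bed frame 2038 mm long (x) by 1516 mm wide (y). Four 63×63 mm corner posts, 351 mm tall, at the corners of the footprint. Four rails of 30 mm thickness and 142 mm height run between adjacent posts with their undersides at z = 177 mm, their outer faces flush with the outside of the frame (the two x-running rails run between the posts' inner faces; the two y-running rails run between the posts' inner faces). 11 slats, each 92 mm wide (x) and 24 mm thick, lie across the top of the two x-running rails, running the full 1516 mm width of the frame in y; along x they sit between the end posts with a 75 mm gap after the −x posts and between neighbouring slats and before the +x posts.


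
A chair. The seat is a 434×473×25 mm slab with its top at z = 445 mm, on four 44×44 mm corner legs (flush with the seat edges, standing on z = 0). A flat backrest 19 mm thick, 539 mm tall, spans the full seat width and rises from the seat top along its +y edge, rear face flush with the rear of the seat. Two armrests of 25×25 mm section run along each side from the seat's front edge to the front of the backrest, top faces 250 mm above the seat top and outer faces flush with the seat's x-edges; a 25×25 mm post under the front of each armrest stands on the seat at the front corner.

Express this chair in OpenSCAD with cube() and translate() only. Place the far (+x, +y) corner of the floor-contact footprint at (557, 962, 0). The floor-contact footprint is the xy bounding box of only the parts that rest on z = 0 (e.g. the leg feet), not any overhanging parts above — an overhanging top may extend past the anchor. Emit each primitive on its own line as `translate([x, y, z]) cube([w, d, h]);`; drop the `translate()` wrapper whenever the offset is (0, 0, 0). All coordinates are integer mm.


translate([123, 489, 420]) cube([434, 473, 25]);
translate([123, 489, 0]) cube([44, 44, 420]);
translate([513, 489, 0]) cube([44, 44, 420]);
translate([123, 918, 0]) cube([44, 44, 420]);
translate([513, 918, 0]) cube([44, 44, 420]);
translate([123, 943, 445]) cube([434, 19, 539]);
translate([123, 489, 670]) cube([25, 454, 25]);
translate([532, 489, 670]) cube([25, 454, 25]);
translate([123, 489, 445]) cube([25, 25, 225]);
translate([532, 489, 445]) cube([25, 25, 225]);


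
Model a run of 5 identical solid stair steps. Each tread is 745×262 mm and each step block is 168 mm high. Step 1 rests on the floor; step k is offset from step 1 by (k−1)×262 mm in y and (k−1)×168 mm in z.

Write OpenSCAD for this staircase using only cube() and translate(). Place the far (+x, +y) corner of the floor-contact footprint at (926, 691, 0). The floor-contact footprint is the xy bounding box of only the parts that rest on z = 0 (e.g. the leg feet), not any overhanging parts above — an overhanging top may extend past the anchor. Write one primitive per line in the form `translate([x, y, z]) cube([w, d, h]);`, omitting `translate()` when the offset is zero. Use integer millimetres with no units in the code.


translate([181, 429, 0]) cube([745, 262, 168]);
translate([181, 691, 168]) cube([745, 262, 168]);
translate([181, 953, 336]) cube([745, 262, 168]);
translate([181, 1215, 504]) cube([745, 262, 168]);
translate([181, 1477, 672]) cube([745, 262, 168]);


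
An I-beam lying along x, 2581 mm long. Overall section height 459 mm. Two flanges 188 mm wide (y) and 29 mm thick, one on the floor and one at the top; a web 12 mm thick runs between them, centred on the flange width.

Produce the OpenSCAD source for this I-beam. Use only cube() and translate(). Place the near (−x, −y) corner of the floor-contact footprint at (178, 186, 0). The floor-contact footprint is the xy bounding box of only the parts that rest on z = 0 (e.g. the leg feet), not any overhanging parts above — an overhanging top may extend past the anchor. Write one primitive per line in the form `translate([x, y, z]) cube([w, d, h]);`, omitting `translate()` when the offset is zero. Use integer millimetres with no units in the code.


translate([178, 186, 0]) cube([2581, 188, 29]);
translate([178, 274, 29]) cube([2581, 12, 401]);
translate([178, 186, 430]) cube([2581, 188, 29]);


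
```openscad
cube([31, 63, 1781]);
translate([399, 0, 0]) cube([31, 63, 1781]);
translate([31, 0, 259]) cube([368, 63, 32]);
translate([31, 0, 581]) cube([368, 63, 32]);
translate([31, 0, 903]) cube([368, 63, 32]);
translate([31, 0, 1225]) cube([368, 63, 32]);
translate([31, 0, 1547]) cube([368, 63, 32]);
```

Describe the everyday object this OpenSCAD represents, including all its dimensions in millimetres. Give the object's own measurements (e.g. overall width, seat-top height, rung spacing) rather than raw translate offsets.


A straight ladder. Two 31×63 mm vertical rails, 1781 mm tall, stand 430 mm apart (outside-to-outside) with their front faces coplanar on the −y side. 5 rungs, each 63 mm deep and 32 mm tall, span between the inner faces of the rails, front faces flush with the rails. The lowest rung's underside is at z = 259 mm and rungs are spaced 322 mm apart (underside to underside).


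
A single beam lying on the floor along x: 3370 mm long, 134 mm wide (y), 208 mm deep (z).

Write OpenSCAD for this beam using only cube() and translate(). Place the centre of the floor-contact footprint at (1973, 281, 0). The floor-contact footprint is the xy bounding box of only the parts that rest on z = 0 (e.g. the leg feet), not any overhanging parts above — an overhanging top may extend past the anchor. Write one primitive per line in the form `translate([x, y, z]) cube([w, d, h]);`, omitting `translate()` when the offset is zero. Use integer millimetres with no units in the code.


translate([288, 214, 0]) cube([3370, 134, 208]);


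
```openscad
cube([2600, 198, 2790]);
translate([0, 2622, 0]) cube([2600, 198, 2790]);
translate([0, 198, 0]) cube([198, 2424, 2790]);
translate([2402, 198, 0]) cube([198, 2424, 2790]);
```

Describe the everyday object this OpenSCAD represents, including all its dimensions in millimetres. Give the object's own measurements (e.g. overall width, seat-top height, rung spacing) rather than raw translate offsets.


The wall frame of a small rectangular building: four walls, each 2790 mm tall and 198 mm thick, enclosing a footprint 2600 mm (x) by 2820 mm (y) outside-to-outside, with no floor or roof. The front and back walls (the −y and +y sides) span the full width; the two side walls fit between them.


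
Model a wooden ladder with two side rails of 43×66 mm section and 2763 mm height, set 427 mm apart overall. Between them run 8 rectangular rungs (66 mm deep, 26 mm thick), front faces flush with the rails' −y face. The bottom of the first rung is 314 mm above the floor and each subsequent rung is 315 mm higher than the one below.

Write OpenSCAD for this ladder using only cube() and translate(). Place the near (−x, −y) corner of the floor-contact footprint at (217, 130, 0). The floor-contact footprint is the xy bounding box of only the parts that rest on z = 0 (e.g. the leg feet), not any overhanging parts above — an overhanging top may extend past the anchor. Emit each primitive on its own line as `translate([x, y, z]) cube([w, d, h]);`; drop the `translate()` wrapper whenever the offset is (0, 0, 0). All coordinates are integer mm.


translate([217, 130, 0]) cube([43, 66, 2763]);
translate([601, 130, 0]) cube([43, 66, 2763]);
translate([260, 130, 314]) cube([341, 66, 26]);
translate([260, 130, 629]) cube([341, 66, 26]);
translate([260, 130, 944]) cube([341, 66, 26]);
translate([260, 130, 1259]) cube([341, 66, 26]);
translate([260, 130, 1574]) cube([341, 66, 26]);
translate([260, 130, 1889]) cube([341, 66, 26]);
translate([260, 130, 2204]) cube([341, 66, 26]);
translate([260, 130, 2519]) cube([341, 66, 26]);


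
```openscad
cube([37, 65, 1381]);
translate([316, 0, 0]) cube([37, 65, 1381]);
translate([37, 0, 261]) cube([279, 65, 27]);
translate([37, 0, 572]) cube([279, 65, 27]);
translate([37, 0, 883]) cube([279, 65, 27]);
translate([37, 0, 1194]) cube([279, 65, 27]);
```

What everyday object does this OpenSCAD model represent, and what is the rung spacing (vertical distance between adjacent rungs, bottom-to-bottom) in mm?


A ladder. The rung spacing is 311 mm.

Two tall 37×65 posts with 4 short bars between them — a ladder. Adjacent rungs sit at z = 261 and z = 572, so the spacing is 572 − 261 = 311 mm.


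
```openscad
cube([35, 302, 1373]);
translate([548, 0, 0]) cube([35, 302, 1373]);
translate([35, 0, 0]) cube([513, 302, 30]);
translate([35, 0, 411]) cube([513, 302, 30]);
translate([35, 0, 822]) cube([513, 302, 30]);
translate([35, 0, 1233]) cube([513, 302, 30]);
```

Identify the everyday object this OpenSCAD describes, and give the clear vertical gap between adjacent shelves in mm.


A bookshelf. The clear shelf gap is 381 mm.

Two tall side panels with 4 horizontal boards between them — a bookshelf. The first two shelf undersides are at z = 0 and z = 411; with shelf thickness 30, the clear gap is 411 − 0 − 30 = 381 mm.


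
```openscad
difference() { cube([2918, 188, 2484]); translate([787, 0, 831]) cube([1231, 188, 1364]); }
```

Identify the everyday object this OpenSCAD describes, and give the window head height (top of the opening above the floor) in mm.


A wall with a window opening. The window head height is 2195 mm.

A wall with a rectangular opening subtracted — a window. Sill at z = 831, opening 1364 mm tall, so the head is at 831 + 1364 = 2195 mm.


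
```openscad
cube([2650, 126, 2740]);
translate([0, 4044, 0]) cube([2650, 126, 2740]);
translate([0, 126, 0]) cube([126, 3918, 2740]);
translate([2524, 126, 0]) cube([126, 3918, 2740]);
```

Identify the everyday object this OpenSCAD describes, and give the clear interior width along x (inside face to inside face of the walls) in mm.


A house (or room) frame. The interior width is 2398 mm.

Four 2740 mm walls enclosing a rectangle with no floor or roof — a room or house frame. Outside width is 2650 mm and wall thickness is 126 mm, so the interior width is 2650 − 2 × 126 = 2398 mm.


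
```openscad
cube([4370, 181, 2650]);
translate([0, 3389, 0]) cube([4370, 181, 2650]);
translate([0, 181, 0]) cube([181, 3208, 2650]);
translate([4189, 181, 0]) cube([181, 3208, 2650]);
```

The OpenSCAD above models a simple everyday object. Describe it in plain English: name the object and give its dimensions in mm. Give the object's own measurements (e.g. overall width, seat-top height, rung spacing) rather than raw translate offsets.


The wall frame of a small rectangular building: four walls, each 2650 mm tall and 181 mm thick, enclosing a footprint 4370 mm (x) by 3570 mm (y) outside-to-outside, with no floor or roof. The front and back walls (the −y and +y sides) span the full width; the two side walls fit between them.


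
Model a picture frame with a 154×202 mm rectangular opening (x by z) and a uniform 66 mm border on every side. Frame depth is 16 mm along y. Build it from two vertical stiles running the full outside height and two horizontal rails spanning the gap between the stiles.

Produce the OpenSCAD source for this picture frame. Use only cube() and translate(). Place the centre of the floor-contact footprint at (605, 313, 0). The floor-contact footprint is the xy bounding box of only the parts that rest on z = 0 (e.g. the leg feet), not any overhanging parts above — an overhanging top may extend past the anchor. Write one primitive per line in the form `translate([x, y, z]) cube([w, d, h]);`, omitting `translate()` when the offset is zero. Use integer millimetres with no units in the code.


translate([462, 305, 0]) cube([66, 16, 334]);
translate([682, 305, 0]) cube([66, 16, 334]);
translate([528, 305, 0]) cube([154, 16, 66]);
translate([528, 305, 268]) cube([154, 16, 66]);


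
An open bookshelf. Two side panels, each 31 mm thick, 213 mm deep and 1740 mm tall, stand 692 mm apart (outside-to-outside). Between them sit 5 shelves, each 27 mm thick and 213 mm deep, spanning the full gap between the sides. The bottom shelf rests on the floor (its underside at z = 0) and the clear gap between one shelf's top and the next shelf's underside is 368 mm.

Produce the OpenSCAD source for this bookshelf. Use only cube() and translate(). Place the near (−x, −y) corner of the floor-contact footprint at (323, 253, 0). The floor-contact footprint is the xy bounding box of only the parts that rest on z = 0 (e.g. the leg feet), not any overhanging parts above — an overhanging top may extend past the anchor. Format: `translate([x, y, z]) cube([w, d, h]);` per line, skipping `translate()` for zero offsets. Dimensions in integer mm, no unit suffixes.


translate([323, 253, 0]) cube([31, 213, 1740]);
translate([984, 253, 0]) cube([31, 213, 1740]);
translate([354, 253, 0]) cube([630, 213, 27]);
translate([354, 253, 395]) cube([630, 213, 27]);
translate([354, 253, 790]) cube([630, 213, 27]);
translate([354, 253, 1185]) cube([630, 213, 27]);
translate([354, 253, 1580]) cube([630, 213, 27]);


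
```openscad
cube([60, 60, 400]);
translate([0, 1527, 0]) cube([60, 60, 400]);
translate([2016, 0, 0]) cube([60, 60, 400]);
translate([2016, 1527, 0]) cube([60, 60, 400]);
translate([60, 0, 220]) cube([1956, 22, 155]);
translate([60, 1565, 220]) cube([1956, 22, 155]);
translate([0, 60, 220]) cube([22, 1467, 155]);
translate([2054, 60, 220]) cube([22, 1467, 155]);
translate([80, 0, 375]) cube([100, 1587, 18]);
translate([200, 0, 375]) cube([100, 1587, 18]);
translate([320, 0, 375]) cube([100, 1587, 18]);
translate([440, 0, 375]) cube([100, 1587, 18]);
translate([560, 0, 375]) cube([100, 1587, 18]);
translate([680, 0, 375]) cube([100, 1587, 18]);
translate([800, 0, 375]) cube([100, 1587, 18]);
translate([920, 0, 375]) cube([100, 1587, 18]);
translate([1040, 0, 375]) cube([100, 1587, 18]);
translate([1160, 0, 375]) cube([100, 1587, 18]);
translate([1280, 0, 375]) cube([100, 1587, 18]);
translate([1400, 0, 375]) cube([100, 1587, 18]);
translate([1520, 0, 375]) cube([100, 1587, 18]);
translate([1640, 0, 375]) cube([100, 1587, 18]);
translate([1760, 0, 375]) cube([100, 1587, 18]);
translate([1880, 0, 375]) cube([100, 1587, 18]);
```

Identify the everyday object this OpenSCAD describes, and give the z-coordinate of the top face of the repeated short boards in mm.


A bed frame. The slat-top height is 393 mm.

Four posts, four rails, and a row of slats — a bed frame. Slats sit on the rails at z = 220 + 155 = 375; with slat thickness 18, the top is 393 mm.


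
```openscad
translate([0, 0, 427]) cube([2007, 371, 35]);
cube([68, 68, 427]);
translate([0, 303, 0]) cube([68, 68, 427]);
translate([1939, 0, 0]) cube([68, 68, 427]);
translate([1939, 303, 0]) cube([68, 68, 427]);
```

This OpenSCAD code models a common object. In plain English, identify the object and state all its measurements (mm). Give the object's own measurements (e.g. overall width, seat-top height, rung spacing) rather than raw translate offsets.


A bench: a 2007×371 mm seat slab, 35 mm thick, top at z = 462 mm, on four 68×68 mm square legs flush with the seat corners and standing on z = 0.


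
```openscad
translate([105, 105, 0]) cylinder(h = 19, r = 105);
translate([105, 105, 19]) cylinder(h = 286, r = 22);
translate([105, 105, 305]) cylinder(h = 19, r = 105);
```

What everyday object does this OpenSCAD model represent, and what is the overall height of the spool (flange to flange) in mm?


A spool. The overall height is 324 mm.

Three coaxial cylinders, large–small–large — a spool. Two 19 mm flanges and a 286 mm core give 19 + 286 + 19 = 324 mm.


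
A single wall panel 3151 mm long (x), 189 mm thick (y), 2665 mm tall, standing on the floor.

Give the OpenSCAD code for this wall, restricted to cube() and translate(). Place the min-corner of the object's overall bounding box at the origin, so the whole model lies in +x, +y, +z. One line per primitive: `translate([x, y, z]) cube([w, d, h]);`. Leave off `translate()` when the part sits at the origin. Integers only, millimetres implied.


cube([3151, 189, 2665]);


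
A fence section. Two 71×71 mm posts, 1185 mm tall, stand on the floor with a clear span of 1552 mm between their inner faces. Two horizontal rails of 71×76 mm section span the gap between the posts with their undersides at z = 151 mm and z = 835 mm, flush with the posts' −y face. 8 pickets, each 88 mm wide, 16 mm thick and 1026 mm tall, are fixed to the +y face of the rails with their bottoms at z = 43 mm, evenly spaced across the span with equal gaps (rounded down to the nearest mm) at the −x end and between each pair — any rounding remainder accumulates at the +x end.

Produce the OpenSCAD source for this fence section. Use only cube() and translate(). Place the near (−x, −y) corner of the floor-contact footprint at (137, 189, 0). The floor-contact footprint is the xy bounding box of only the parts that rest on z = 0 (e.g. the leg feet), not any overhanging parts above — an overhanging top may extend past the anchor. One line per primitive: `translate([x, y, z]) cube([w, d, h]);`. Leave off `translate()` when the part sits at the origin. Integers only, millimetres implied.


translate([137, 189, 0]) cube([71, 71, 1185]);
translate([1760, 189, 0]) cube([71, 71, 1185]);
translate([208, 189, 151]) cube([1552, 71, 76]);
translate([208, 189, 835]) cube([1552, 71, 76]);
translate([302, 260, 43]) cube([88, 16, 1026]);
translate([484, 260, 43]) cube([88, 16, 1026]);
translate([666, 260, 43]) cube([88, 16, 1026]);
translate([848, 260, 43]) cube([88, 16, 1026]);
translate([1030, 260, 43]) cube([88, 16, 1026]);
translate([1212, 260, 43]) cube([88, 16, 1026]);
translate([1394, 260, 43]) cube([88, 16, 1026]);
translate([1576, 260, 43]) cube([88, 16, 1026]);


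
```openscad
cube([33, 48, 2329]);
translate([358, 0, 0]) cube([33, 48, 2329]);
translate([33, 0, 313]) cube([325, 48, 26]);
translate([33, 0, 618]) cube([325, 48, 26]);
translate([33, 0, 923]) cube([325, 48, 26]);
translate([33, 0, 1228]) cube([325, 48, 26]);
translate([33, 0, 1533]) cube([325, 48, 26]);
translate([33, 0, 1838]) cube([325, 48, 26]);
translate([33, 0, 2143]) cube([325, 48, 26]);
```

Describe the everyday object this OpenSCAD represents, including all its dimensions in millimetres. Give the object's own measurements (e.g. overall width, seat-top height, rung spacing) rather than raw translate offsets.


A straight ladder. Two 33×48 mm vertical rails, 2329 mm tall, stand 391 mm apart (outside-to-outside) with their front faces coplanar on the −y side. 7 rungs, each 48 mm deep and 26 mm tall, span between the inner faces of the rails, front faces flush with the rails. The lowest rung's underside is at z = 313 mm and rungs are spaced 305 mm apart (underside to underside).


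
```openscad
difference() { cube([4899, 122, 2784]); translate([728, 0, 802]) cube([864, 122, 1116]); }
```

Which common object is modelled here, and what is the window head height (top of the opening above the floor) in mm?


A wall with a window opening. The window head height is 1918 mm.

A wall with a rectangular opening subtracted — a window. Sill at z = 802, opening 1116 mm tall, so the head is at 802 + 1116 = 1918 mm.


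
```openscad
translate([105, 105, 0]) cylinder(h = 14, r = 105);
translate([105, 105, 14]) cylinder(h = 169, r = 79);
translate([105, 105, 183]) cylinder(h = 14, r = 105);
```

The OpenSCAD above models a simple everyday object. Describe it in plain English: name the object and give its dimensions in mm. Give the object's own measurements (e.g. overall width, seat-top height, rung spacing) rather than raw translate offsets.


A spool: two coaxial disc flanges of radius 105 mm and thickness 14 mm, joined by a core cylinder of radius 79 mm and height 169 mm. The lower flange rests on z = 0 and the three cylinders share a vertical axis.


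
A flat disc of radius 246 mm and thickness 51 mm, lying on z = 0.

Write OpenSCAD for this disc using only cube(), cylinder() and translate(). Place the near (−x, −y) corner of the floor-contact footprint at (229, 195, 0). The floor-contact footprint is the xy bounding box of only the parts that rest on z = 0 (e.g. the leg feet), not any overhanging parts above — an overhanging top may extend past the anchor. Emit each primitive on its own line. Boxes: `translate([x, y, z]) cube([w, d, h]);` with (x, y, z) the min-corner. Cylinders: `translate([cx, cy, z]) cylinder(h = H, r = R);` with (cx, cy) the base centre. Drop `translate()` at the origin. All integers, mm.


translate([475, 441, 0]) cylinder(h = 51, r = 246);


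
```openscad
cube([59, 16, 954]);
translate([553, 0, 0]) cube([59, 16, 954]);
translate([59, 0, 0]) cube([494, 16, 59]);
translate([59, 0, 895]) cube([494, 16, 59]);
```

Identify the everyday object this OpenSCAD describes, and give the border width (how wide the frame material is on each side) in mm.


A picture frame. The border width is 59 mm.

Four thin pieces enclosing a rectangular opening — a picture frame. The two full-height stiles are 954 mm tall; the top rail sits at z = 895 and is 59 mm tall, so the border above the opening is 954 − 895 = 59 mm, matching the stile x-width.


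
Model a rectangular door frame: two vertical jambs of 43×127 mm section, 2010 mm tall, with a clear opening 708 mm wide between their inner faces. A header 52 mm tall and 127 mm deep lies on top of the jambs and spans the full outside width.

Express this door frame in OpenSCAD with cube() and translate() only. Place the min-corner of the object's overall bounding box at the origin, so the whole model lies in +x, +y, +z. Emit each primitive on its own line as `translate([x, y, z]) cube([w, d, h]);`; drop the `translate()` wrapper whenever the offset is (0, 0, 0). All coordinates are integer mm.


cube([43, 127, 2010]);
translate([751, 0, 0]) cube([43, 127, 2010]);
translate([0, 0, 2010]) cube([794, 127, 52]);


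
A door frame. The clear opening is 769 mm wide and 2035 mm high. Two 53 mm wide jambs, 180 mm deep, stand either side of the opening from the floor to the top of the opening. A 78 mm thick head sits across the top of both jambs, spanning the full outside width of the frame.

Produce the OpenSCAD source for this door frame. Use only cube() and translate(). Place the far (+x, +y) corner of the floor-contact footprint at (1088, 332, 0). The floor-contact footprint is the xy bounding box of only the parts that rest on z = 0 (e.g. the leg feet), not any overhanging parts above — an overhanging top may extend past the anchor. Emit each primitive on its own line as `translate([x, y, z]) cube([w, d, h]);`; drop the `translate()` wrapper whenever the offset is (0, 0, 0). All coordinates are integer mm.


translate([213, 152, 0]) cube([53, 180, 2035]);
translate([1035, 152, 0]) cube([53, 180, 2035]);
translate([213, 152, 2035]) cube([875, 180, 78]);


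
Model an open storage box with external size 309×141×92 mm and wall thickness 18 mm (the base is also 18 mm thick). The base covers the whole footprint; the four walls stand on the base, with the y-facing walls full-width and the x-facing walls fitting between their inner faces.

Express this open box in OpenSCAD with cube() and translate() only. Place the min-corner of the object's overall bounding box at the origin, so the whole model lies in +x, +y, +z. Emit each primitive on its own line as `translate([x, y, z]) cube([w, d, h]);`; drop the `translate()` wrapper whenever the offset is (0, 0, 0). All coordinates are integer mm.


cube([309, 141, 18]);
translate([0, 0, 18]) cube([309, 18, 74]);
translate([0, 123, 18]) cube([309, 18, 74]);
translate([0, 18, 18]) cube([18, 105, 74]);
translate([291, 18, 18]) cube([18, 105, 74]);


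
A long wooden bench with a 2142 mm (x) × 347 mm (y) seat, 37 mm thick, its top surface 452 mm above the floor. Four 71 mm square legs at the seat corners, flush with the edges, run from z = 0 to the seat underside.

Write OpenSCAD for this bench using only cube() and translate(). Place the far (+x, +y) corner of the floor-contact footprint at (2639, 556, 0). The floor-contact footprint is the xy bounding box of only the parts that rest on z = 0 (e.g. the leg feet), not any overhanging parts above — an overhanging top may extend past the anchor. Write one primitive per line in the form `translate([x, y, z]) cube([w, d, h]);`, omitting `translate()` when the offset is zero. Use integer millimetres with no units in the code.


// leg_h = 452 − 37 = 415
translate([497, 209, 415]) cube([2142, 347, 37]);
translate([497, 209, 0]) cube([71, 71, 415]);
translate([497, 485, 0]) cube([71, 71, 415]);
translate([2568, 209, 0]) cube([71, 71, 415]);
translate([2568, 485, 0]) cube([71, 71, 415]);


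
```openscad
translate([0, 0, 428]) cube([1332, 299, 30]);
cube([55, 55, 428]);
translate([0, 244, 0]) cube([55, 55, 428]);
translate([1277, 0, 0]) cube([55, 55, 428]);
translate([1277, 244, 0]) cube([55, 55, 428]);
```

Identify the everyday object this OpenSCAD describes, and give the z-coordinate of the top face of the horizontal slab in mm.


A bench. The seat-top height is 458 mm.

A long slab on four corner posts — a bench. The slab sits at z = 428 with thickness 30, so the top is 428 + 30 = 458 mm.


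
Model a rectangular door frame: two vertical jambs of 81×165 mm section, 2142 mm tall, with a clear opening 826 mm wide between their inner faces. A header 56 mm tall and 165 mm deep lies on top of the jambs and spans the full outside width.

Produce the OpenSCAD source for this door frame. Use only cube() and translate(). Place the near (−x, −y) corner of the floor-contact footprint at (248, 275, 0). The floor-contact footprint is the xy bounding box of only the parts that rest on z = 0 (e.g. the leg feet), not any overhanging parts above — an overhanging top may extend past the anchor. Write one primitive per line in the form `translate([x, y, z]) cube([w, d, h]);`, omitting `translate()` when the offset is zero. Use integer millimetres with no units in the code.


translate([248, 275, 0]) cube([81, 165, 2142]);
translate([1155, 275, 0]) cube([81, 165, 2142]);
translate([248, 275, 2142]) cube([988, 165, 56]);


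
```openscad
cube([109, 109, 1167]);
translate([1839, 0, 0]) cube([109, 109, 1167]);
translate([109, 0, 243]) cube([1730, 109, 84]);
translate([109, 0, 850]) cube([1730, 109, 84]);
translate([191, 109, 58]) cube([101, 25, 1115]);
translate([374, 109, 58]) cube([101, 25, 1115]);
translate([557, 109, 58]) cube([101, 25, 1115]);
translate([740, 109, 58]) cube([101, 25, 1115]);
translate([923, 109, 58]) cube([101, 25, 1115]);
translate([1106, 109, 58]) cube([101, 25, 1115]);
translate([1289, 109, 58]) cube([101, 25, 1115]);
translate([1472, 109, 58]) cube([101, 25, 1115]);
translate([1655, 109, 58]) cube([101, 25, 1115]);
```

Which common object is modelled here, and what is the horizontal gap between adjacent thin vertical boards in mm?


A fence section. The picket gap is 82 mm.

Two posts, two rails, 9 pickets — a fence section. Span 1730 mm holds 9 pickets of 101 mm with 10 equal gaps: ⌊(1730 − 9·101) / 10⌋ = 82 mm.


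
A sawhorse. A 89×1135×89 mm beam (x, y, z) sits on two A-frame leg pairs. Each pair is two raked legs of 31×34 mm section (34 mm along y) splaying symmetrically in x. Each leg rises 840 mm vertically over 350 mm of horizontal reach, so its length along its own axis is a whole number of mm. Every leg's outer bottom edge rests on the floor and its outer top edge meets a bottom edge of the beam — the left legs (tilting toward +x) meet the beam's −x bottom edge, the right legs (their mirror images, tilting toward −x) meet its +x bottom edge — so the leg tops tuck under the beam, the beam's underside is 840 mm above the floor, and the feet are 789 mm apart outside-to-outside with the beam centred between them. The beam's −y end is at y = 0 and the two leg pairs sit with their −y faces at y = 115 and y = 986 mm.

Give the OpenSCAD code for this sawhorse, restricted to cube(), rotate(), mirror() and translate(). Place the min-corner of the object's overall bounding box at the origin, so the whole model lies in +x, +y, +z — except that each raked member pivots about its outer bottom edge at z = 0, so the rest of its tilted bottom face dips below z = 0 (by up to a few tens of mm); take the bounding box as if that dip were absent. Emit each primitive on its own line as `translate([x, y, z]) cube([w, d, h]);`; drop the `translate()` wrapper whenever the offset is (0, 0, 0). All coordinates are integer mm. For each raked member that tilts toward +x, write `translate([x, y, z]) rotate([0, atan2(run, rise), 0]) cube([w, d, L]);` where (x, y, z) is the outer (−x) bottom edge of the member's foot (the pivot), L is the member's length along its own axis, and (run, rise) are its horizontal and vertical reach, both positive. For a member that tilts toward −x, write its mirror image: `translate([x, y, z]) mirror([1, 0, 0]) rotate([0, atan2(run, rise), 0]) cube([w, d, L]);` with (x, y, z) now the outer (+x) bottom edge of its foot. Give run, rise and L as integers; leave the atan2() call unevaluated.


translate([350, 0, 840]) cube([89, 1135, 89]);
translate([0, 115, 0]) rotate([0, atan2(350, 840), 0]) cube([31, 34, 910]);
translate([789, 115, 0]) mirror([1, 0, 0]) rotate([0, atan2(350, 840), 0]) cube([31, 34, 910]);
translate([0, 986, 0]) rotate([0, atan2(350, 840), 0]) cube([31, 34, 910]);
translate([789, 986, 0]) mirror([1, 0, 0]) rotate([0, atan2(350, 840), 0]) cube([31, 34, 910]);
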